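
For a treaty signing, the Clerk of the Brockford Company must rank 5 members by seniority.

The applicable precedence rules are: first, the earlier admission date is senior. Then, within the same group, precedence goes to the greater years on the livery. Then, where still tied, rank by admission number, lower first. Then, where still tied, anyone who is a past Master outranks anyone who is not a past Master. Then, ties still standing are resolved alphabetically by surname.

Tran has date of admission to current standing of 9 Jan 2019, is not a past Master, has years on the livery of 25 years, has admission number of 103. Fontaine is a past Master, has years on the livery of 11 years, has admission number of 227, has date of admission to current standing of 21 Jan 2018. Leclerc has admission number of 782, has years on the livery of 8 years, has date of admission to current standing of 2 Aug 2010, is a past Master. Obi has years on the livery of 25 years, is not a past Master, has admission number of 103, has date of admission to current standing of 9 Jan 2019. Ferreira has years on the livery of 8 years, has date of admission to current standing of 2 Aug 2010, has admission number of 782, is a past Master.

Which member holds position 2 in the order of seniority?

By date of admission to current standing (earlier first): Ferreira and Leclerc (both 2 Aug 2010); then Fontaine (21 Jan 2018); then Obi and Tran (both 9 Jan 2019).
Ferreira and Leclerc both have years on the livery 8 years, so the next rule applies.
Ferreira and Leclerc both have admission number 782, so the next rule applies.
Ferreira and Leclerc are each a past Master, so the next rule applies.
Among Ferreira and Leclerc, alphabetically by surname: Ferreira before Leclerc.
Obi and Tran both have years on the livery 25 years, so the next rule applies.
Obi and Tran both have admission number 103, so the next rule applies.
Obi and Tran are each not a past Master, so the next rule applies.
Among Obi and Tran, alphabetically by surname: Obi before Tran.
Order: Ferreira, Leclerc, Fontaine, Obi, Tran.

Leclerc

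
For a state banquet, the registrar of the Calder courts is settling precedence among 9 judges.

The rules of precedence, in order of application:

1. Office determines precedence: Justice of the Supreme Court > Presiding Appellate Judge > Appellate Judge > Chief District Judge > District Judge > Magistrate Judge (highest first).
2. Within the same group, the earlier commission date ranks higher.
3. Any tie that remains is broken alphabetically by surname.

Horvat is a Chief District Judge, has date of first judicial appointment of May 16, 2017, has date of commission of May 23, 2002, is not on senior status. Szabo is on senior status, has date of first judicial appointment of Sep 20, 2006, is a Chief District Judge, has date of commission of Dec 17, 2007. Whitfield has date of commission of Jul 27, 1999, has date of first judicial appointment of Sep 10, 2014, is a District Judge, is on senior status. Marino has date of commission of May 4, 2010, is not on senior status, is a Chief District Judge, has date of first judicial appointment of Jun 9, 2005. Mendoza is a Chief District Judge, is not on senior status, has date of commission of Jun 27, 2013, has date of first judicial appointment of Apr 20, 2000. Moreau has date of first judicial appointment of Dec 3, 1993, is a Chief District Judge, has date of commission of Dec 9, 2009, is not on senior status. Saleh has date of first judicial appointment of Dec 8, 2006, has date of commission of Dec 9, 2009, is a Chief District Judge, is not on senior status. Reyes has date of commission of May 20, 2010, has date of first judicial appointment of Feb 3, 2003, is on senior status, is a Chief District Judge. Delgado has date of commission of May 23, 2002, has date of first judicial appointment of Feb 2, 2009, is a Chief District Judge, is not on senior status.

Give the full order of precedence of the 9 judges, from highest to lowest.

Delgado, Horvat, Szabo, Moreau, Saleh, Marino, Reyes, Mendoza, Whitfield

By office: Delgado, Horvat, Szabo, Moreau, Saleh, Marino, Reyes and Mendoza (Chief District Judge); then Whitfield (District Judge).
Among Delgado, Horvat, Szabo, Moreau, Saleh, Marino, Reyes and Mendoza, by date of commission (earlier first): Delgado and Horvat (May 23, 2002) before Szabo (Dec 17, 2007) before Moreau and Saleh (Dec 9, 2009) before Marino (May 4, 2010) before Reyes (May 20, 2010) before Mendoza (Jun 27, 2013).
Among Delgado and Horvat, alphabetically by surname: Delgado before Horvat.
Among Moreau and Saleh, alphabetically by surname: Moreau before Saleh.
Full order: Delgado, Horvat, Szabo, Moreau, Saleh, Marino, Reyes, Mendoza, Whitfield.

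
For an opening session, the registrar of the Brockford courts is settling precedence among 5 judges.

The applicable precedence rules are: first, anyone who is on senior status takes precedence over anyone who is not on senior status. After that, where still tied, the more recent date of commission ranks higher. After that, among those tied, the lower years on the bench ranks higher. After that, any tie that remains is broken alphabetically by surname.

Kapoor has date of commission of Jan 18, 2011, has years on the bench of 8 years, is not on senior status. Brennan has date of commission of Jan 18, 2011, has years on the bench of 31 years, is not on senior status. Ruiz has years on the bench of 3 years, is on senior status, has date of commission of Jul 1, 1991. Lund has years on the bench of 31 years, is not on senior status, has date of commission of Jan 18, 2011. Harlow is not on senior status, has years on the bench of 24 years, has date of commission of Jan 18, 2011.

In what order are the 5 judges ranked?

Ruiz, Kapoor, Harlow, Brennan, Lund

By the first rule: Ruiz (on senior status); then Kapoor, Harlow, Brennan and Lund (each not on senior status).
Kapoor, Harlow, Brennan and Lund all have date of commission Jan 18, 2011, so the next rule applies.
Among Kapoor, Harlow, Brennan and Lund, by years on the bench (lower first): Kapoor (8 years) before Harlow (24 years) before Brennan and Lund (31 years).
Among Brennan and Lund, alphabetically by surname: Brennan before Lund.
Full order: Ruiz, Kapoor, Harlow, Brennan, Lund.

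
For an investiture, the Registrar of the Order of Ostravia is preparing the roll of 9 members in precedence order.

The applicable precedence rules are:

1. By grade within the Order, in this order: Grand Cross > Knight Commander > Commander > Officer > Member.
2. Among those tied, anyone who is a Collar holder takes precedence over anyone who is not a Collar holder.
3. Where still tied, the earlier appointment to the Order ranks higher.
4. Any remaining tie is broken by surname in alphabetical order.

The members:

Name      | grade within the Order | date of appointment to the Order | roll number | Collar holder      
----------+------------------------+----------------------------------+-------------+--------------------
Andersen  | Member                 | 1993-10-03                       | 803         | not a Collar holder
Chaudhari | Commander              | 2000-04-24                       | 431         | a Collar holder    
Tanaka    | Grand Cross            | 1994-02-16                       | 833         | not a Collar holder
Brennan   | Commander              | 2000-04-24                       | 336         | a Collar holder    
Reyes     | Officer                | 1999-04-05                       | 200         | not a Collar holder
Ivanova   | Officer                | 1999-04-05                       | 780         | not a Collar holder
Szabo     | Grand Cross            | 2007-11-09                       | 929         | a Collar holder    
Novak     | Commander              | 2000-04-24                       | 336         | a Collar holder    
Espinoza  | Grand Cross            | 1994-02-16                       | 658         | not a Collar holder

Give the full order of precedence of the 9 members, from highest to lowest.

By grade within the Order: Szabo, Espinoza and Tanaka (Grand Cross); then Brennan, Chaudhari and Novak (Commander); then Ivanova and Reyes (Officer); then Andersen (Member).
Among Szabo, Espinoza and Tanaka, a Collar holder before not a Collar holder: Szabo (a Collar holder) before Espinoza and Tanaka (not a Collar holder).
Espinoza and Tanaka both have date of appointment to the Order 1994-02-16, so the next rule applies.
Among Espinoza and Tanaka, alphabetically by surname: Espinoza before Tanaka.
Brennan, Chaudhari and Novak are each a Collar holder, so the next rule applies.
Brennan, Chaudhari and Novak all have date of appointment to the Order 2000-04-24, so the next rule applies.
Among Brennan, Chaudhari and Novak, alphabetically by surname: Brennan before Chaudhari before Novak.
Ivanova and Reyes are each not a Collar holder, so the next rule applies.
Ivanova and Reyes both have date of appointment to the Order 1999-04-05, so the next rule applies.
Among Ivanova and Reyes, alphabetically by surname: Ivanova before Reyes.
Full order: Szabo, Espinoza, Tanaka, Brennan, Chaudhari, Novak, Ivanova, Reyes, Andersen.

Szabo, Espinoza, Tanaka, Brennan, Chaudhari, Novak, Ivanova, Reyes, Andersen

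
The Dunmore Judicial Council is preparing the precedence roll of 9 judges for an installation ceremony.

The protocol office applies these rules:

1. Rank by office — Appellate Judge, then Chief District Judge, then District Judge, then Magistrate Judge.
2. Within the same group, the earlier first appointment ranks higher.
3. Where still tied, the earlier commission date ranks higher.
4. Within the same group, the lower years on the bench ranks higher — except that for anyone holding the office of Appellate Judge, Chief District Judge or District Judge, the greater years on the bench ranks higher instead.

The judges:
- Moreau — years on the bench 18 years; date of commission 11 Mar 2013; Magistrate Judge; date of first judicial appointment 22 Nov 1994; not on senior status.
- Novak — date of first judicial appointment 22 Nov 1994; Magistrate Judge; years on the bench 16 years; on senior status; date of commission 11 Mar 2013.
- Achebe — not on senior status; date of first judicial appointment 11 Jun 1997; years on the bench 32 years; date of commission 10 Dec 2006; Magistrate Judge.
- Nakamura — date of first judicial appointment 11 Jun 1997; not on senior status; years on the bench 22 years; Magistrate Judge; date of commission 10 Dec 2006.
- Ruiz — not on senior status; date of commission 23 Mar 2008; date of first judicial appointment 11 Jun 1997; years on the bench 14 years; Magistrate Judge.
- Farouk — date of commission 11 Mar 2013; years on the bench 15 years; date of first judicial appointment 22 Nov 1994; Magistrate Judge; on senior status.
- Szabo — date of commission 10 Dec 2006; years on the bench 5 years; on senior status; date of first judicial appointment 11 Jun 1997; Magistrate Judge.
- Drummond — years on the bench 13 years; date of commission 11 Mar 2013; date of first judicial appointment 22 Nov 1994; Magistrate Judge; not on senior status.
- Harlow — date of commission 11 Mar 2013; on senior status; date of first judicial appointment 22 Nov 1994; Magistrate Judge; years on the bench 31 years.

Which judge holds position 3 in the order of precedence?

Novak

By office: Drummond, Farouk, Novak, Moreau, Harlow, Szabo, Nakamura, Achebe and Ruiz (Magistrate Judge).
Among Drummond, Farouk, Novak, Moreau, Harlow, Szabo, Nakamura, Achebe and Ruiz, by date of first judicial appointment (earlier first): Drummond, Farouk, Novak, Moreau and Harlow (22 Nov 1994) before Szabo, Nakamura, Achebe and Ruiz (11 Jun 1997).
Drummond, Farouk, Novak, Moreau and Harlow all have date of commission 11 Mar 2013, so the next rule applies.
Among Drummond, Farouk, Novak, Moreau and Harlow, by years on the bench (lower first): Drummond (13 years) before Farouk (15 years) before Novak (16 years) before Moreau (18 years) before Harlow (31 years).
Among Szabo, Nakamura, Achebe and Ruiz, by date of commission (earlier first): Szabo, Nakamura and Achebe (10 Dec 2006) before Ruiz (23 Mar 2008).
Among Szabo, Nakamura and Achebe, by years on the bench (lower first): Szabo (5 years) before Nakamura (22 years) before Achebe (32 years).
Order: Drummond, Farouk, Novak, Moreau, Harlow, Szabo, Nakamura, Achebe, Ruiz.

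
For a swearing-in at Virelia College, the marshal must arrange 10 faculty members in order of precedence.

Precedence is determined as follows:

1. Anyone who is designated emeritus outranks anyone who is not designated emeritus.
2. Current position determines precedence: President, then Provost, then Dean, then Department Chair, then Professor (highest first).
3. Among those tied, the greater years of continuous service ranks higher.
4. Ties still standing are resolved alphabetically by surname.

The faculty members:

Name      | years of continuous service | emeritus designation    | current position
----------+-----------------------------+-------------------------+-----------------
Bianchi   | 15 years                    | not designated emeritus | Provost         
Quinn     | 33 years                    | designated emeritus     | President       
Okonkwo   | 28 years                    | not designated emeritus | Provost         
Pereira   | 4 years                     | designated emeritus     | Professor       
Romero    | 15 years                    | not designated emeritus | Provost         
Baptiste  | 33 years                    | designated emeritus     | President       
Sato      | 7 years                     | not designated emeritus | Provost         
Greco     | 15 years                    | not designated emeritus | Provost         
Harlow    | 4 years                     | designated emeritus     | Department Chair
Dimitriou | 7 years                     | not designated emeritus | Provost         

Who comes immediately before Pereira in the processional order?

Harlow

By the first rule: Baptiste, Quinn, Harlow and Pereira (each designated emeritus); then Okonkwo, Bianchi, Greco, Romero, Dimitriou and Sato (each not designated emeritus).
Among Baptiste, Quinn, Harlow and Pereira, by current position: Baptiste and Quinn (President) before Harlow (Department Chair) before Pereira (Professor).
Baptiste and Quinn both have years of continuous service 33 years, so the next rule applies.
Among Baptiste and Quinn, alphabetically by surname: Baptiste before Quinn.
Okonkwo, Bianchi, Greco, Romero, Dimitriou and Sato are each Provost, so the next rule applies.
Among Okonkwo, Bianchi, Greco, Romero, Dimitriou and Sato, by years of continuous service (higher first): Okonkwo (28 years) before Bianchi, Greco and Romero (15 years) before Dimitriou and Sato (7 years).
Among Bianchi, Greco and Romero, alphabetically by surname: Bianchi before Greco before Romero.
Among Dimitriou and Sato, alphabetically by surname: Dimitriou before Sato.
Order: Baptiste, Quinn, Harlow, Pereira, Okonkwo, Bianchi, Greco, Romero, Dimitriou, Sato.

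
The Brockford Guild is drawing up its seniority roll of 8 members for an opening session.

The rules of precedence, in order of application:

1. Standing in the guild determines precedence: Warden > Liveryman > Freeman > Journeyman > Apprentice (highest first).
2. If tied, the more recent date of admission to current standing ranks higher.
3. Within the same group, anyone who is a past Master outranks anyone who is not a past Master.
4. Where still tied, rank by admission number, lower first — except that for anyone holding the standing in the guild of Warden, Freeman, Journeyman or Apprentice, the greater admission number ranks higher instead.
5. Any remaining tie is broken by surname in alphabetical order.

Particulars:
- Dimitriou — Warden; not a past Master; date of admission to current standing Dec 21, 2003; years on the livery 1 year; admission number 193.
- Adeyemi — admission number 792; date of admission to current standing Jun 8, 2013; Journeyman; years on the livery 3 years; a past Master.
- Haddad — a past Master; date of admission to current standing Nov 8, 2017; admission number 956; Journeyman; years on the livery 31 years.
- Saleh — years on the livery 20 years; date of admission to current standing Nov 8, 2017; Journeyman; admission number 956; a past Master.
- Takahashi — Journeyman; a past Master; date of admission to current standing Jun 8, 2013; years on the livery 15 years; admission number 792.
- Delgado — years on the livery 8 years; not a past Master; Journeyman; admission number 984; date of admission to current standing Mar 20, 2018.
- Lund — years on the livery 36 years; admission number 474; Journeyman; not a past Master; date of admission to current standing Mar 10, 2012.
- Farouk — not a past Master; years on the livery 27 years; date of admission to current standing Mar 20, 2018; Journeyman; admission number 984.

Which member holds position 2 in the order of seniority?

By standing in the guild: Dimitriou (Warden); then Delgado, Farouk, Haddad, Saleh, Adeyemi, Takahashi and Lund (Journeyman).
Among Delgado, Farouk, Haddad, Saleh, Adeyemi, Takahashi and Lund, by date of admission to current standing (later first): Delgado and Farouk (Mar 20, 2018) before Haddad and Saleh (Nov 8, 2017) before Adeyemi and Takahashi (Jun 8, 2013) before Lund (Mar 10, 2012).
Delgado and Farouk are each not a past Master, so the next rule applies.
Delgado and Farouk both have admission number 984, so the next rule applies.
Among Delgado and Farouk, alphabetically by surname: Delgado before Farouk.
Haddad and Saleh are each a past Master, so the next rule applies.
Haddad and Saleh both have admission number 956, so the next rule applies.
Among Haddad and Saleh, alphabetically by surname: Haddad before Saleh.
Adeyemi and Takahashi are each a past Master, so the next rule applies.
Adeyemi and Takahashi both have admission number 792, so the next rule applies.
Among Adeyemi and Takahashi, alphabetically by surname: Adeyemi before Takahashi.
Order: Dimitriou, Delgado, Farouk, Haddad, Saleh, Adeyemi, Takahashi, Lund.

Delgado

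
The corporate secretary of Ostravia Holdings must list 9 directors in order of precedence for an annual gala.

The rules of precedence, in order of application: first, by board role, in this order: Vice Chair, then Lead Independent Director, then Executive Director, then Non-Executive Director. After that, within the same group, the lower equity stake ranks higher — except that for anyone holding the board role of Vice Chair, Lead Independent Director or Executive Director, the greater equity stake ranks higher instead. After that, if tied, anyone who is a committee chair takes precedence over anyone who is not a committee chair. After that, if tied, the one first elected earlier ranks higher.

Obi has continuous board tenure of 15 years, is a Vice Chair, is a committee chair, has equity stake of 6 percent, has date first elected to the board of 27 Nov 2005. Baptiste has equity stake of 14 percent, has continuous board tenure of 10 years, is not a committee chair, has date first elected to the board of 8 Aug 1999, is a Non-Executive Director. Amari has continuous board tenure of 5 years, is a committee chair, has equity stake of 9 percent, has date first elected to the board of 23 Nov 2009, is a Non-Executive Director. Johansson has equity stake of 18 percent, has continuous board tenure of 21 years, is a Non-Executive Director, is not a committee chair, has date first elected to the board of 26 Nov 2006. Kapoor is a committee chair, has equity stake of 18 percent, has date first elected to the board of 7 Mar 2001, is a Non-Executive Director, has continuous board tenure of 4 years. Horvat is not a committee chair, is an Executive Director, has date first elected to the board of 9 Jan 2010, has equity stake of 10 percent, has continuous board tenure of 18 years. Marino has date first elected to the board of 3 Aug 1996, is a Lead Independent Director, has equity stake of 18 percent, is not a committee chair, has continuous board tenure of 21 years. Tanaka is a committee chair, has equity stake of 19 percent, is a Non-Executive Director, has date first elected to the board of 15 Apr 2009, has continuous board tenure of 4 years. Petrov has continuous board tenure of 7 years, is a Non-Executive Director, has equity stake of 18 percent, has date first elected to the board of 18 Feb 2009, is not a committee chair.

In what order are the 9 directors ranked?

By board role: Obi (Vice Chair); then Marino (Lead Independent Director); then Horvat (Executive Director); then Amari, Baptiste, Kapoor, Johansson, Petrov and Tanaka (Non-Executive Director).
Among Amari, Baptiste, Kapoor, Johansson, Petrov and Tanaka, by equity stake (lower first): Amari (9 percent) before Baptiste (14 percent) before Kapoor, Johansson and Petrov (18 percent) before Tanaka (19 percent).
Among Kapoor, Johansson and Petrov, a committee chair before not a committee chair: Kapoor (a committee chair) before Johansson and Petrov (not a committee chair).
Among Johansson and Petrov, by date first elected to the board (earlier first): Johansson (26 Nov 2006) before Petrov (18 Feb 2009).
Full order: Obi, Marino, Horvat, Amari, Baptiste, Kapoor, Johansson, Petrov, Tanaka.

Obi, Marino, Horvat, Amari, Baptiste, Kapoor, Johansson, Petrov, Tanaka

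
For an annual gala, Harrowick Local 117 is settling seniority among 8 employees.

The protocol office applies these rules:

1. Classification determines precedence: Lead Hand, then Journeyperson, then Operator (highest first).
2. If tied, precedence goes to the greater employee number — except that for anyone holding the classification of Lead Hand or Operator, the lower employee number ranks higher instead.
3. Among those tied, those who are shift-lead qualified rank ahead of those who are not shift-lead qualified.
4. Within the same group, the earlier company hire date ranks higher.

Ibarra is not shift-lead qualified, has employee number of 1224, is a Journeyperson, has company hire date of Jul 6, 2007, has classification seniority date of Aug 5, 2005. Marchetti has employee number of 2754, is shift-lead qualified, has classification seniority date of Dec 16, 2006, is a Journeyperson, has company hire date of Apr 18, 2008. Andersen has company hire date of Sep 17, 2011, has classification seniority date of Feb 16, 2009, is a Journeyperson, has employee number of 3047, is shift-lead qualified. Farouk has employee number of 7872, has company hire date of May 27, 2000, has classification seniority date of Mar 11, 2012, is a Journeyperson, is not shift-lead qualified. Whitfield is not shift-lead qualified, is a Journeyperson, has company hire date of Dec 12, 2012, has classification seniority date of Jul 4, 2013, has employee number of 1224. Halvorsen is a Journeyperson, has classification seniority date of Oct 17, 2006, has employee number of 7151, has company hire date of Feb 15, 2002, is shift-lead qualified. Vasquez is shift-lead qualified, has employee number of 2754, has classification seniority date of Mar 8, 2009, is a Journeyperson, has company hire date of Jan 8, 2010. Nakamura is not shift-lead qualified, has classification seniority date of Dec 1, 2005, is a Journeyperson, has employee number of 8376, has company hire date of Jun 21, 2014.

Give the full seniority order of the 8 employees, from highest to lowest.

By classification: Nakamura, Farouk, Halvorsen, Andersen, Marchetti, Vasquez, Ibarra and Whitfield (Journeyperson).
Among Nakamura, Farouk, Halvorsen, Andersen, Marchetti, Vasquez, Ibarra and Whitfield, by employee number (higher first): Nakamura (8376) before Farouk (7872) before Halvorsen (7151) before Andersen (3047) before Marchetti and Vasquez (2754) before Ibarra and Whitfield (1224).
Marchetti and Vasquez are each shift-lead qualified, so the next rule applies.
Among Marchetti and Vasquez, by company hire date (earlier first): Marchetti (Apr 18, 2008) before Vasquez (Jan 8, 2010).
Ibarra and Whitfield are each not shift-lead qualified, so the next rule applies.
Among Ibarra and Whitfield, by company hire date (earlier first): Ibarra (Jul 6, 2007) before Whitfield (Dec 12, 2012).
Full order: Nakamura, Farouk, Halvorsen, Andersen, Marchetti, Vasquez, Ibarra, Whitfield.

Nakamura, Farouk, Halvorsen, Andersen, Marchetti, Vasquez, Ibarra, Whitfield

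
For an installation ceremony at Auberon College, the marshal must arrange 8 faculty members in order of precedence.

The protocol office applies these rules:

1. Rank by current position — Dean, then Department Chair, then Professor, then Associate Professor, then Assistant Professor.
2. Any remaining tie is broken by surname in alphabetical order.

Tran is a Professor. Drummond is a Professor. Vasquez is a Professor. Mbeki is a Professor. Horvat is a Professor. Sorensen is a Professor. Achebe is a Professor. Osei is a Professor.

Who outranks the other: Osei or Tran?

By current position: Achebe, Drummond, Horvat, Mbeki, Osei, Sorensen, Tran and Vasquez (Professor).
Among Achebe, Drummond, Horvat, Mbeki, Osei, Sorensen, Tran and Vasquez, alphabetically by surname: Achebe before Drummond before Horvat before Mbeki before Osei before Sorensen before Tran before Vasquez.
So Osei takes precedence.

Osei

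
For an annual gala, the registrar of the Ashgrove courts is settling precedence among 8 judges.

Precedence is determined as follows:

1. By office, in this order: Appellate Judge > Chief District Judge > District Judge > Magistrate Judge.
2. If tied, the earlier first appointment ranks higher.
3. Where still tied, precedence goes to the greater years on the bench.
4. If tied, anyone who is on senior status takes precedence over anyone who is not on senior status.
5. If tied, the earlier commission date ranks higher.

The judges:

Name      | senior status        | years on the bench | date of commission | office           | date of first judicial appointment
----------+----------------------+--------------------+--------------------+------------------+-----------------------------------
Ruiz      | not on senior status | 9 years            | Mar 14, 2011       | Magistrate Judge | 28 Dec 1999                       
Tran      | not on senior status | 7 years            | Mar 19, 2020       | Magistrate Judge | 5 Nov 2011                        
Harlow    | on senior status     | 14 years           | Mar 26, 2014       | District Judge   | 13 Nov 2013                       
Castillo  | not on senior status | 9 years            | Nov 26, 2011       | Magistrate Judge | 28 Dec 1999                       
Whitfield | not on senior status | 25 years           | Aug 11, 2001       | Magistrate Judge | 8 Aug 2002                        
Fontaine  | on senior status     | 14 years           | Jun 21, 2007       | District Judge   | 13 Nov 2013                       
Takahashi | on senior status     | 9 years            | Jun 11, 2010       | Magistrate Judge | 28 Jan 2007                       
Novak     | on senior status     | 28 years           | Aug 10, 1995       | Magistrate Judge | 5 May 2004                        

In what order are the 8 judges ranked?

By office: Fontaine and Harlow (District Judge); then Ruiz, Castillo, Whitfield, Novak, Takahashi and Tran (Magistrate Judge).
Fontaine and Harlow both have date of first judicial appointment 13 Nov 2013, so the next rule applies.
Fontaine and Harlow both have years on the bench 14 years, so the next rule applies.
Fontaine and Harlow are each on senior status, so the next rule applies.
Among Fontaine and Harlow, by date of commission (earlier first): Fontaine (Jun 21, 2007) before Harlow (Mar 26, 2014).
Among Ruiz, Castillo, Whitfield, Novak, Takahashi and Tran, by date of first judicial appointment (earlier first): Ruiz and Castillo (28 Dec 1999) before Whitfield (8 Aug 2002) before Novak (5 May 2004) before Takahashi (28 Jan 2007) before Tran (5 Nov 2011).
Ruiz and Castillo both have years on the bench 9 years, so the next rule applies.
Ruiz and Castillo are each not on senior status, so the next rule applies.
Among Ruiz and Castillo, by date of commission (earlier first): Ruiz (Mar 14, 2011) before Castillo (Nov 26, 2011).
Full order: Fontaine, Harlow, Ruiz, Castillo, Whitfield, Novak, Takahashi, Tran.

Fontaine, Harlow, Ruiz, Castillo, Whitfield, Novak, Takahashi, Tran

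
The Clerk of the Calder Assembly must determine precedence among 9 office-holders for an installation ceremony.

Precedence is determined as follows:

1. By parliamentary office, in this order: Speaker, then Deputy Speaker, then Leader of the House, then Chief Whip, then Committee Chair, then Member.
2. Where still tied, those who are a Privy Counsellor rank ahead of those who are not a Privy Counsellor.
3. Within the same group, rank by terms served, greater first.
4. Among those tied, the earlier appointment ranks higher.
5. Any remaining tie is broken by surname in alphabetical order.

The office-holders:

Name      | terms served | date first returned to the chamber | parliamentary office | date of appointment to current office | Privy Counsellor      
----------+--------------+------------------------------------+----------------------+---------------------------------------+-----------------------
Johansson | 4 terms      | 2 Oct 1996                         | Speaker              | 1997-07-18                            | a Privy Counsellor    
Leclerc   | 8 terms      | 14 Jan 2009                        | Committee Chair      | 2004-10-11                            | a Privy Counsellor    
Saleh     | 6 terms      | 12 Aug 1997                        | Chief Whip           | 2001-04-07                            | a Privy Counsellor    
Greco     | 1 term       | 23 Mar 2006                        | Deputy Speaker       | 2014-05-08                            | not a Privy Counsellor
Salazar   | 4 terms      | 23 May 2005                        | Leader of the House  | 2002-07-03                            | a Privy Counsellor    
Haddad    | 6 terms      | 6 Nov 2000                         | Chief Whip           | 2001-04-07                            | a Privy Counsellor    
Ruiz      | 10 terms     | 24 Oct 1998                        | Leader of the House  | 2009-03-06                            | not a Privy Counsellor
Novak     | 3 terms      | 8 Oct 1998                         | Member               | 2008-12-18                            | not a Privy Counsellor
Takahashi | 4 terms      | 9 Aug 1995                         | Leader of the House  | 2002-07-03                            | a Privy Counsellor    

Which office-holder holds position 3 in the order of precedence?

By parliamentary office: Johansson (Speaker); then Greco (Deputy Speaker); then Salazar, Takahashi and Ruiz (Leader of the House); then Haddad and Saleh (Chief Whip); then Leclerc (Committee Chair); then Novak (Member).
Among Salazar, Takahashi and Ruiz, a Privy Counsellor before not a Privy Counsellor: Salazar and Takahashi (a Privy Counsellor) before Ruiz (not a Privy Counsellor).
Salazar and Takahashi both have terms served 4 terms, so the next rule applies.
Salazar and Takahashi both have date of appointment to current office 2002-07-03, so the next rule applies.
Among Salazar and Takahashi, alphabetically by surname: Salazar before Takahashi.
Haddad and Saleh are each a Privy Counsellor, so the next rule applies.
Haddad and Saleh both have terms served 6 terms, so the next rule applies.
Haddad and Saleh both have date of appointment to current office 2001-04-07, so the next rule applies.
Among Haddad and Saleh, alphabetically by surname: Haddad before Saleh.
Order: Johansson, Greco, Salazar, Takahashi, Ruiz, Haddad, Saleh, Leclerc, Novak.

Salazar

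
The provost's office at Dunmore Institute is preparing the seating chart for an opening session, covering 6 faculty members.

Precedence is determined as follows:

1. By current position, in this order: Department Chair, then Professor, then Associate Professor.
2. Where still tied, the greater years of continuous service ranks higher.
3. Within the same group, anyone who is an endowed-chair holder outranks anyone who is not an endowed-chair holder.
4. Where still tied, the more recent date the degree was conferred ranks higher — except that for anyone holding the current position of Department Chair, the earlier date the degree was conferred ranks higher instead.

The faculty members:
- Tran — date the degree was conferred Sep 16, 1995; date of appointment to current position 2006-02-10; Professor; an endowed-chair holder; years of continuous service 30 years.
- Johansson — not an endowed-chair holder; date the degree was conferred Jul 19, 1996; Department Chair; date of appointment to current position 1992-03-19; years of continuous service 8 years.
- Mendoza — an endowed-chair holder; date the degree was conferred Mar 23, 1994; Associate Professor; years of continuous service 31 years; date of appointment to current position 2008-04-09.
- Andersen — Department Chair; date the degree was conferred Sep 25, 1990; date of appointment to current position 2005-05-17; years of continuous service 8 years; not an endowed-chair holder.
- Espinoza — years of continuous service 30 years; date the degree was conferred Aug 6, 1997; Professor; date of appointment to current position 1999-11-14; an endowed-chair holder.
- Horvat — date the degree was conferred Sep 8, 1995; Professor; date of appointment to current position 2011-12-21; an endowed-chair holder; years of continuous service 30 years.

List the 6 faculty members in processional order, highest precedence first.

Andersen, Johansson, Espinoza, Tran, Horvat, Mendoza

By current position: Andersen and Johansson (Department Chair); then Espinoza, Tran and Horvat (Professor); then Mendoza (Associate Professor).
Andersen and Johansson both have years of continuous service 8 years, so the next rule applies.
Andersen and Johansson are each not an endowed-chair holder, so the next rule applies.
Among Andersen and Johansson, by date the degree was conferred (earlier first) (reversed rule for this group): Andersen (Sep 25, 1990) before Johansson (Jul 19, 1996).
Espinoza, Tran and Horvat all have years of continuous service 30 years, so the next rule applies.
Espinoza, Tran and Horvat are each an endowed-chair holder, so the next rule applies.
Among Espinoza, Tran and Horvat, by date the degree was conferred (later first): Espinoza (Aug 6, 1997) before Tran (Sep 16, 1995) before Horvat (Sep 8, 1995).
Full order: Andersen, Johansson, Espinoza, Tran, Horvat, Mendoza.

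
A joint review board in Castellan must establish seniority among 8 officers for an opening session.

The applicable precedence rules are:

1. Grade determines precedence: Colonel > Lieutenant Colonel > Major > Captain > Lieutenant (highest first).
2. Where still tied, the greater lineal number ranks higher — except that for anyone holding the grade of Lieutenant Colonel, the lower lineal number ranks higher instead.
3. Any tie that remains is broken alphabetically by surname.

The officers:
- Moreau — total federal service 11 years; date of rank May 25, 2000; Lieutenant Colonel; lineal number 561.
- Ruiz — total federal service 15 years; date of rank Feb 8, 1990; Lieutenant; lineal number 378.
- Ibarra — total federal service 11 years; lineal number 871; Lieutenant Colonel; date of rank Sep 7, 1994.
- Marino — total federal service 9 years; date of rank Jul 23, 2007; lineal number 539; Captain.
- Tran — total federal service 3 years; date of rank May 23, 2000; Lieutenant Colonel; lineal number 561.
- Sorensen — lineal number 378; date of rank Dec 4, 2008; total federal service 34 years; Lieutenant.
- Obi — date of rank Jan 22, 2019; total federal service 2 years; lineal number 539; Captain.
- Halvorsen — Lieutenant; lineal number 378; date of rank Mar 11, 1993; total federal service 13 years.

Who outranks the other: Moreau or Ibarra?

By grade: Moreau, Tran and Ibarra (Lieutenant Colonel); then Marino and Obi (Captain); then Halvorsen, Ruiz and Sorensen (Lieutenant).
Among Moreau, Tran and Ibarra, by lineal number (lower first) (reversed rule for this group): Moreau and Tran (561) before Ibarra (871).
Among Moreau and Tran, alphabetically by surname: Moreau before Tran.
Marino and Obi both have lineal number 539, so the next rule applies.
Among Marino and Obi, alphabetically by surname: Marino before Obi.
Halvorsen, Ruiz and Sorensen all have lineal number 378, so the next rule applies.
Among Halvorsen, Ruiz and Sorensen, alphabetically by surname: Halvorsen before Ruiz before Sorensen.
So Moreau takes precedence.

Moreau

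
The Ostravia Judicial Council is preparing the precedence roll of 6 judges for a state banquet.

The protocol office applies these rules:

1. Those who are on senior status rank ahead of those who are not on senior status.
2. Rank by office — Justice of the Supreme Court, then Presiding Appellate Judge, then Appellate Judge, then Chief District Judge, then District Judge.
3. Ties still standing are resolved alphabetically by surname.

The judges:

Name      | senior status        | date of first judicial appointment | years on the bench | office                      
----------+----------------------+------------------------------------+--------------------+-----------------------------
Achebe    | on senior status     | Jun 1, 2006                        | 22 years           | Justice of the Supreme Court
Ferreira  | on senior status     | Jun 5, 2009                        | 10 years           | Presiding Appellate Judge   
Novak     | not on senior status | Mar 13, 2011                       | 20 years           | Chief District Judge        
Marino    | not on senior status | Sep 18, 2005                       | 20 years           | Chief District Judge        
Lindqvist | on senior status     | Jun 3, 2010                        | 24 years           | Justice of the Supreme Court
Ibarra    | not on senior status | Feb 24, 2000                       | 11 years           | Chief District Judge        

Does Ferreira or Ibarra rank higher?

By the first rule: Achebe, Lindqvist and Ferreira (each on senior status); then Ibarra, Marino and Novak (each not on senior status).
Among Achebe, Lindqvist and Ferreira, by office: Achebe and Lindqvist (Justice of the Supreme Court) before Ferreira (Presiding Appellate Judge).
Among Achebe and Lindqvist, alphabetically by surname: Achebe before Lindqvist.
Ibarra, Marino and Novak are each Chief District Judge, so the next rule applies.
Among Ibarra, Marino and Novak, alphabetically by surname: Ibarra before Marino before Novak.
So Ferreira takes precedence.

Ferreira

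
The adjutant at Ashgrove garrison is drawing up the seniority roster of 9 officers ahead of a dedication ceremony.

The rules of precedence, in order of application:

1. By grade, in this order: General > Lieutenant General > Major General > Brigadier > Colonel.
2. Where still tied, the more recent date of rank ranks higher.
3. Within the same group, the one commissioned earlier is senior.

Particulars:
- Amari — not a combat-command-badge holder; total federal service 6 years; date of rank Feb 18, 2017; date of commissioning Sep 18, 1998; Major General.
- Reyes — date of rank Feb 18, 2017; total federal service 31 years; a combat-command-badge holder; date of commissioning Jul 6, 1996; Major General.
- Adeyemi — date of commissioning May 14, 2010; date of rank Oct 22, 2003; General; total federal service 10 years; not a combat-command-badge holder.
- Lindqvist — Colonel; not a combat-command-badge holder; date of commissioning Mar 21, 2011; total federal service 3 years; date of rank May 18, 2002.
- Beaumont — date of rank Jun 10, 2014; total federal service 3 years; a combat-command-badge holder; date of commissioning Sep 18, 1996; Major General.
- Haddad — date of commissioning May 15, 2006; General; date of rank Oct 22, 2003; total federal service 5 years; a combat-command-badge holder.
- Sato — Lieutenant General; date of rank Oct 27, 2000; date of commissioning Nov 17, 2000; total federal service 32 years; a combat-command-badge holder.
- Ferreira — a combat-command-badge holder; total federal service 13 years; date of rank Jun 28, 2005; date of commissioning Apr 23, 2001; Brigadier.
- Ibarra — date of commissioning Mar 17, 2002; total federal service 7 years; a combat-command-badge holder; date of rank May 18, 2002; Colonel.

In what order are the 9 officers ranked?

Haddad, Adeyemi, Sato, Reyes, Amari, Beaumont, Ferreira, Ibarra, Lindqvist

By grade: Haddad and Adeyemi (General); then Sato (Lieutenant General); then Reyes, Amari and Beaumont (Major General); then Ferreira (Brigadier); then Ibarra and Lindqvist (Colonel).
Haddad and Adeyemi both have date of rank Oct 22, 2003, so the next rule applies.
Among Haddad and Adeyemi, by date of commissioning (earlier first): Haddad (May 15, 2006) before Adeyemi (May 14, 2010).
Among Reyes, Amari and Beaumont, by date of rank (later first): Reyes and Amari (Feb 18, 2017) before Beaumont (Jun 10, 2014).
Among Reyes and Amari, by date of commissioning (earlier first): Reyes (Jul 6, 1996) before Amari (Sep 18, 1998).
Ibarra and Lindqvist both have date of rank May 18, 2002, so the next rule applies.
Among Ibarra and Lindqvist, by date of commissioning (earlier first): Ibarra (Mar 17, 2002) before Lindqvist (Mar 21, 2011).
Full order: Haddad, Adeyemi, Sato, Reyes, Amari, Beaumont, Ferreira, Ibarra, Lindqvist.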